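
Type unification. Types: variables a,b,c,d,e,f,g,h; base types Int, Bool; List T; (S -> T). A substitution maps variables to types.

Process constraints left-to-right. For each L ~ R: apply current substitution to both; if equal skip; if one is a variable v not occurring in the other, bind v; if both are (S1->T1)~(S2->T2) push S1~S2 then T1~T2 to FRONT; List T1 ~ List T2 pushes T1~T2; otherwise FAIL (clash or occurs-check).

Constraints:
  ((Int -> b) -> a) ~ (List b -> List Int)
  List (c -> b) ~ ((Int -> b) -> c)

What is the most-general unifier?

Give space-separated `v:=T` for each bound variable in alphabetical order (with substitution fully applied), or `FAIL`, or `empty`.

step 1: unify ((Int -> b) -> a) ~ (List b -> List Int)  [subst: {-} | 1 pending]
  -> decompose arrow: push (Int -> b)~List b, a~List Int
step 2: unify (Int -> b) ~ List b  [subst: {-} | 2 pending]
  clash: (Int -> b) vs List b

Answer: FAIL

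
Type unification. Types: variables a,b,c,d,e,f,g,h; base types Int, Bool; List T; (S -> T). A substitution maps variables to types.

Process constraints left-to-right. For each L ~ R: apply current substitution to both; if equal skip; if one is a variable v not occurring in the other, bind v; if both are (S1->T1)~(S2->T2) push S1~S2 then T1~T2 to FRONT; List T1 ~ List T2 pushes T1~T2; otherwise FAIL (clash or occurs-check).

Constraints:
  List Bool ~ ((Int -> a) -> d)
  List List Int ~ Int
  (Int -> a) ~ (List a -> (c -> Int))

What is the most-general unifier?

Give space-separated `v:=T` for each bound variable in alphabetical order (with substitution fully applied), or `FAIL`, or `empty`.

Answer: FAIL

Derivation:
step 1: unify List Bool ~ ((Int -> a) -> d)  [subst: {-} | 2 pending]
  clash: List Bool vs ((Int -> a) -> d)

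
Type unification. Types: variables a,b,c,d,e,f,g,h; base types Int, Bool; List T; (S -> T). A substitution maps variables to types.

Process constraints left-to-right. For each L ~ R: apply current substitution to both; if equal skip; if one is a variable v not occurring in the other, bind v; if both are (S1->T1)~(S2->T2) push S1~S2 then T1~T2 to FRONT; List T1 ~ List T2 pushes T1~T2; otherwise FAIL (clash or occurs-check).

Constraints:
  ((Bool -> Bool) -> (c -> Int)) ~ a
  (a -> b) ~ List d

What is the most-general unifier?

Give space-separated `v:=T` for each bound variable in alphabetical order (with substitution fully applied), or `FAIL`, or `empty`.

step 1: unify ((Bool -> Bool) -> (c -> Int)) ~ a  [subst: {-} | 1 pending]
  bind a := ((Bool -> Bool) -> (c -> Int))
step 2: unify (((Bool -> Bool) -> (c -> Int)) -> b) ~ List d  [subst: {a:=((Bool -> Bool) -> (c -> Int))} | 0 pending]
  clash: (((Bool -> Bool) -> (c -> Int)) -> b) vs List d

Answer: FAIL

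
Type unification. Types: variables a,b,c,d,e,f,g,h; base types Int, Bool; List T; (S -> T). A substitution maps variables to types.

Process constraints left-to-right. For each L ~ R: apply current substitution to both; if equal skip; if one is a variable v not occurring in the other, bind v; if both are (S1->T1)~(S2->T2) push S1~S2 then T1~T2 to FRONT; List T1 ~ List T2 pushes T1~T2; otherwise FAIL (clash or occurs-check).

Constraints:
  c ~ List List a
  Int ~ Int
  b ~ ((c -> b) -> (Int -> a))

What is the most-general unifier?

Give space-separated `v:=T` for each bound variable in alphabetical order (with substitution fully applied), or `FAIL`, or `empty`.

Answer: FAIL

Derivation:
step 1: unify c ~ List List a  [subst: {-} | 2 pending]
  bind c := List List a
step 2: unify Int ~ Int  [subst: {c:=List List a} | 1 pending]
  -> identical, skip
step 3: unify b ~ ((List List a -> b) -> (Int -> a))  [subst: {c:=List List a} | 0 pending]
  occurs-check fail: b in ((List List a -> b) -> (Int -> a))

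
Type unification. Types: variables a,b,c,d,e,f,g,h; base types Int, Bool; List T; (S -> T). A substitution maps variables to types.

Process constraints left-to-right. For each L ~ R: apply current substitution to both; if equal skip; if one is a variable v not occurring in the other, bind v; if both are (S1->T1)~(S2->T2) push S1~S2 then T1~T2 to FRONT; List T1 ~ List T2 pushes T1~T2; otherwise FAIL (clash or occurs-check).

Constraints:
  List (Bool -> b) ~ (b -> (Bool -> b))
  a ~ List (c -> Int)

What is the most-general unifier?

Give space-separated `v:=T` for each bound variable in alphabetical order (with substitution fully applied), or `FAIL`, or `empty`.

Answer: FAIL

Derivation:
step 1: unify List (Bool -> b) ~ (b -> (Bool -> b))  [subst: {-} | 1 pending]
  clash: List (Bool -> b) vs (b -> (Bool -> b))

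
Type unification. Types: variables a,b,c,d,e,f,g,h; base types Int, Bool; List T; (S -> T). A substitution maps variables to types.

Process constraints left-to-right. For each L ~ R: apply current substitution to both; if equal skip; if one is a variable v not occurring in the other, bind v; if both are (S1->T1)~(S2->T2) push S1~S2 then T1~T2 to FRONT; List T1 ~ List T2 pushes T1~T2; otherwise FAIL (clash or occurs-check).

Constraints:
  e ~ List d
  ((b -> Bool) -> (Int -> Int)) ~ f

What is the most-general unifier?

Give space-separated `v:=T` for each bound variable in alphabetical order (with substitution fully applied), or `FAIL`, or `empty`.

Answer: e:=List d f:=((b -> Bool) -> (Int -> Int))

Derivation:
step 1: unify e ~ List d  [subst: {-} | 1 pending]
  bind e := List d
step 2: unify ((b -> Bool) -> (Int -> Int)) ~ f  [subst: {e:=List d} | 0 pending]
  bind f := ((b -> Bool) -> (Int -> Int))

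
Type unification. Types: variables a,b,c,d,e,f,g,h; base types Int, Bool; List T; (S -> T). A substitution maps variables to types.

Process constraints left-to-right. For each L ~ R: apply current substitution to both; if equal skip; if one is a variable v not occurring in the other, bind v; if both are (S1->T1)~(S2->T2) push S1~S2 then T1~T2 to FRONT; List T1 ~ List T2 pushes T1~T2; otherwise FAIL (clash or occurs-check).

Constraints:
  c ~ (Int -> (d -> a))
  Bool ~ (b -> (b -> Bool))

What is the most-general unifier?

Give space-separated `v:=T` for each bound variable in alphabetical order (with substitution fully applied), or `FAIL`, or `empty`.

Answer: FAIL

Derivation:
step 1: unify c ~ (Int -> (d -> a))  [subst: {-} | 1 pending]
  bind c := (Int -> (d -> a))
step 2: unify Bool ~ (b -> (b -> Bool))  [subst: {c:=(Int -> (d -> a))} | 0 pending]
  clash: Bool vs (b -> (b -> Bool))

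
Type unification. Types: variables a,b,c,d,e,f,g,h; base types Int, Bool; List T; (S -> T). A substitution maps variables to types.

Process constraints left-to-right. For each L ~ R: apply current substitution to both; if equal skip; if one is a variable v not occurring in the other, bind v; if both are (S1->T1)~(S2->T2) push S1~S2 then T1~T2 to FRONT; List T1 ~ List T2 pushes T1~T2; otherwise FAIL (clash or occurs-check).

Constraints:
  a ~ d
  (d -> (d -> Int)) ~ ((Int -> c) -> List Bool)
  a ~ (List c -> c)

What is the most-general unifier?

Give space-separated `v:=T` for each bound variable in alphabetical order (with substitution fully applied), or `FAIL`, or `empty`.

Answer: FAIL

Derivation:
step 1: unify a ~ d  [subst: {-} | 2 pending]
  bind a := d
step 2: unify (d -> (d -> Int)) ~ ((Int -> c) -> List Bool)  [subst: {a:=d} | 1 pending]
  -> decompose arrow: push d~(Int -> c), (d -> Int)~List Bool
step 3: unify d ~ (Int -> c)  [subst: {a:=d} | 2 pending]
  bind d := (Int -> c)
step 4: unify ((Int -> c) -> Int) ~ List Bool  [subst: {a:=d, d:=(Int -> c)} | 1 pending]
  clash: ((Int -> c) -> Int) vs List Bool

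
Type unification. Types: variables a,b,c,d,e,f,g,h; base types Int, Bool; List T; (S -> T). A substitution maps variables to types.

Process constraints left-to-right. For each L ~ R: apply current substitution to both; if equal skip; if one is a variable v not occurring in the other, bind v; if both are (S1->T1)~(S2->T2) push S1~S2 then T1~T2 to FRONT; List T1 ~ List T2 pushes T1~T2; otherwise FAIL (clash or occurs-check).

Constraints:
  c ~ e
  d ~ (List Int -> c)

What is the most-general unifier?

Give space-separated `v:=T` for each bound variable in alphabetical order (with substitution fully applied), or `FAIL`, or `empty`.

Answer: c:=e d:=(List Int -> e)

Derivation:
step 1: unify c ~ e  [subst: {-} | 1 pending]
  bind c := e
step 2: unify d ~ (List Int -> e)  [subst: {c:=e} | 0 pending]
  bind d := (List Int -> e)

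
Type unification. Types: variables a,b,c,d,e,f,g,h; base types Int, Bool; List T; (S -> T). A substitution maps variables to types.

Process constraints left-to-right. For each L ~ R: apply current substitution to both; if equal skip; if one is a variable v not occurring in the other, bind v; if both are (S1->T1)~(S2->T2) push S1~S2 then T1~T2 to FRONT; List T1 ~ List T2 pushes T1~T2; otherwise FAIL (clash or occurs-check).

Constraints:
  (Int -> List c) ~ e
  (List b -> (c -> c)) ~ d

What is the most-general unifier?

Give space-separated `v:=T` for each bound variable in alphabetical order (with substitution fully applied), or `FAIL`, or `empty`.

step 1: unify (Int -> List c) ~ e  [subst: {-} | 1 pending]
  bind e := (Int -> List c)
step 2: unify (List b -> (c -> c)) ~ d  [subst: {e:=(Int -> List c)} | 0 pending]
  bind d := (List b -> (c -> c))

Answer: d:=(List b -> (c -> c)) e:=(Int -> List c)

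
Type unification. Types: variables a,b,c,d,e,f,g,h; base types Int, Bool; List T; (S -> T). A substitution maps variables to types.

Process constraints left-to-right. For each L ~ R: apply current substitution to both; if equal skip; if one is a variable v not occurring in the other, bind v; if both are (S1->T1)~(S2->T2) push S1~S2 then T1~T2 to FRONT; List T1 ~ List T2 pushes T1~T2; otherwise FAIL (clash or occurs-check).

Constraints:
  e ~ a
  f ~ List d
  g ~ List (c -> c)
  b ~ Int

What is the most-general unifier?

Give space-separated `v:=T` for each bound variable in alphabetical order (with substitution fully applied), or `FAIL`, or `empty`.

step 1: unify e ~ a  [subst: {-} | 3 pending]
  bind e := a
step 2: unify f ~ List d  [subst: {e:=a} | 2 pending]
  bind f := List d
step 3: unify g ~ List (c -> c)  [subst: {e:=a, f:=List d} | 1 pending]
  bind g := List (c -> c)
step 4: unify b ~ Int  [subst: {e:=a, f:=List d, g:=List (c -> c)} | 0 pending]
  bind b := Int

Answer: b:=Int e:=a f:=List d g:=List (c -> c)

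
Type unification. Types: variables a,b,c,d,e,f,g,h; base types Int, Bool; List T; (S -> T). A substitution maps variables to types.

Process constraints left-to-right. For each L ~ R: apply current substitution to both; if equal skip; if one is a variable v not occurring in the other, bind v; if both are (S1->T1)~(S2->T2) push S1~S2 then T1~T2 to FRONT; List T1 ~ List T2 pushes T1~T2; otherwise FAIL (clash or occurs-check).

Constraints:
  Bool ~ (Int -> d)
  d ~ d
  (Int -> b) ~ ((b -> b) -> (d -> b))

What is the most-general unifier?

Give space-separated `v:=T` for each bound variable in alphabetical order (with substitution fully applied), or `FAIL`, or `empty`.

Answer: FAIL

Derivation:
step 1: unify Bool ~ (Int -> d)  [subst: {-} | 2 pending]
  clash: Bool vs (Int -> d)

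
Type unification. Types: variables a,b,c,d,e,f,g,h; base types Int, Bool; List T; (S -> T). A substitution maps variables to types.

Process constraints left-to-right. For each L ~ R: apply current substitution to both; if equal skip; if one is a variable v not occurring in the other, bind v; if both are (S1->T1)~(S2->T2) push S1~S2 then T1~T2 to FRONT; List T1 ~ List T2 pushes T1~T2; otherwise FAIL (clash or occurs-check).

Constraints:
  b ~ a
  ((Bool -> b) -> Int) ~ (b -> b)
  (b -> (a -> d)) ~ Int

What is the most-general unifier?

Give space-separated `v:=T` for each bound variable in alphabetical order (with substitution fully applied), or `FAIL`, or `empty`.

Answer: FAIL

Derivation:
step 1: unify b ~ a  [subst: {-} | 2 pending]
  bind b := a
step 2: unify ((Bool -> a) -> Int) ~ (a -> a)  [subst: {b:=a} | 1 pending]
  -> decompose arrow: push (Bool -> a)~a, Int~a
step 3: unify (Bool -> a) ~ a  [subst: {b:=a} | 2 pending]
  occurs-check fail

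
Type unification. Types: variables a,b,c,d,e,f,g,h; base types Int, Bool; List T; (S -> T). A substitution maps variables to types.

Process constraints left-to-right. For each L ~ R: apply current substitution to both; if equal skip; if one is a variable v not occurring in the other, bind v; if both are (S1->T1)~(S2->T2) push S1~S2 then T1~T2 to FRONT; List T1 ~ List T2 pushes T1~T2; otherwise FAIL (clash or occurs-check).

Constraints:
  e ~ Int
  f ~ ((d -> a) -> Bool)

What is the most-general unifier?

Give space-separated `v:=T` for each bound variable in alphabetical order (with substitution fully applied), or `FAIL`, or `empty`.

step 1: unify e ~ Int  [subst: {-} | 1 pending]
  bind e := Int
step 2: unify f ~ ((d -> a) -> Bool)  [subst: {e:=Int} | 0 pending]
  bind f := ((d -> a) -> Bool)

Answer: e:=Int f:=((d -> a) -> Bool)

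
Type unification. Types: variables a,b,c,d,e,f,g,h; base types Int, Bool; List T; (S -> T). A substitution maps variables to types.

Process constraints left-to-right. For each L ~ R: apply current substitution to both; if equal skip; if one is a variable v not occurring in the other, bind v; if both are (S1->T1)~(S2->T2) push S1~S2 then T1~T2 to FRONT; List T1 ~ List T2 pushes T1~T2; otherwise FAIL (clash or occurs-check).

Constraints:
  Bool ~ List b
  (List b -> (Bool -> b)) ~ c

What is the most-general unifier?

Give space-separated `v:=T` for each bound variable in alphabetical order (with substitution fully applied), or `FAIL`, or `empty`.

Answer: FAIL

Derivation:
step 1: unify Bool ~ List b  [subst: {-} | 1 pending]
  clash: Bool vs List b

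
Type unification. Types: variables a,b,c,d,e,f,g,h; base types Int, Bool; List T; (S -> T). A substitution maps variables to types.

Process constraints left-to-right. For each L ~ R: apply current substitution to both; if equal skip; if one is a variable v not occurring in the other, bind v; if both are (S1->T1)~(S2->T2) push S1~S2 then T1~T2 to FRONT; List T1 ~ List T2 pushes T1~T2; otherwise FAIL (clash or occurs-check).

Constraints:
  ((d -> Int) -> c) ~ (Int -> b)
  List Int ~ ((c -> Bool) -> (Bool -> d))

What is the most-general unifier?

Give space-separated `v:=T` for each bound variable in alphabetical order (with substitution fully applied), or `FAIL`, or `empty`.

Answer: FAIL

Derivation:
step 1: unify ((d -> Int) -> c) ~ (Int -> b)  [subst: {-} | 1 pending]
  -> decompose arrow: push (d -> Int)~Int, c~b
step 2: unify (d -> Int) ~ Int  [subst: {-} | 2 pending]
  clash: (d -> Int) vs Int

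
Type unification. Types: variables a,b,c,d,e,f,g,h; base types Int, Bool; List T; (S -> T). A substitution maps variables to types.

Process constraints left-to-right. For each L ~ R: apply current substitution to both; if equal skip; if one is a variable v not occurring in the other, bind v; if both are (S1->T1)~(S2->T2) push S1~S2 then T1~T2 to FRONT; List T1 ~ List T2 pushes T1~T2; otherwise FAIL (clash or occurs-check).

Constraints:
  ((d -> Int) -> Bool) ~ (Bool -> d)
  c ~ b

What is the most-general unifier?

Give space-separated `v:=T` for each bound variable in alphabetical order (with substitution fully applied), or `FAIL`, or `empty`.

step 1: unify ((d -> Int) -> Bool) ~ (Bool -> d)  [subst: {-} | 1 pending]
  -> decompose arrow: push (d -> Int)~Bool, Bool~d
step 2: unify (d -> Int) ~ Bool  [subst: {-} | 2 pending]
  clash: (d -> Int) vs Bool

Answer: FAIL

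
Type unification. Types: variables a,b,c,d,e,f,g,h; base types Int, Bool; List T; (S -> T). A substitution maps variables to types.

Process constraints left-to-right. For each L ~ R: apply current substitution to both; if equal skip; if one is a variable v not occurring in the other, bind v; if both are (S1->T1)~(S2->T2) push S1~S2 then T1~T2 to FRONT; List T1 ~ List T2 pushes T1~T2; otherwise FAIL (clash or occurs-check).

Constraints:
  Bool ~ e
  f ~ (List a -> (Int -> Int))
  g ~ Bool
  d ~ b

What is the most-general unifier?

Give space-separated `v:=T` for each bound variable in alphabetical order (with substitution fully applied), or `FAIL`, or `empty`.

Answer: d:=b e:=Bool f:=(List a -> (Int -> Int)) g:=Bool

Derivation:
step 1: unify Bool ~ e  [subst: {-} | 3 pending]
  bind e := Bool
step 2: unify f ~ (List a -> (Int -> Int))  [subst: {e:=Bool} | 2 pending]
  bind f := (List a -> (Int -> Int))
step 3: unify g ~ Bool  [subst: {e:=Bool, f:=(List a -> (Int -> Int))} | 1 pending]
  bind g := Bool
step 4: unify d ~ b  [subst: {e:=Bool, f:=(List a -> (Int -> Int)), g:=Bool} | 0 pending]
  bind d := b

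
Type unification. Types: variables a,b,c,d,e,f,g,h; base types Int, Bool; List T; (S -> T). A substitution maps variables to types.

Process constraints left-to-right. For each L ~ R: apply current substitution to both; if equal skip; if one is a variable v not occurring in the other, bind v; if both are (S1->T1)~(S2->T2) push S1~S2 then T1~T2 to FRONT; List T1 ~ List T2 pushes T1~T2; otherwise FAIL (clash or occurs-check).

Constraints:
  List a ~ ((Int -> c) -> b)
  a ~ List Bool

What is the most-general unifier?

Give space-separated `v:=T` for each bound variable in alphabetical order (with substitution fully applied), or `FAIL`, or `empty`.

step 1: unify List a ~ ((Int -> c) -> b)  [subst: {-} | 1 pending]
  clash: List a vs ((Int -> c) -> b)

Answer: FAIL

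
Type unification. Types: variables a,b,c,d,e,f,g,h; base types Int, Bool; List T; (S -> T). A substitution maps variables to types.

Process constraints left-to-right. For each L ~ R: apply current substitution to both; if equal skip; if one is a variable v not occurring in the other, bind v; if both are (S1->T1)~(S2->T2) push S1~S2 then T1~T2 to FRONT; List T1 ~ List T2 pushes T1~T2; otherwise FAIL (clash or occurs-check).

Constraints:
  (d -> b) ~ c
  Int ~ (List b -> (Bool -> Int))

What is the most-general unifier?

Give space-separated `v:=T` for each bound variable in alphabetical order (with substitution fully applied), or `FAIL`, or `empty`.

step 1: unify (d -> b) ~ c  [subst: {-} | 1 pending]
  bind c := (d -> b)
step 2: unify Int ~ (List b -> (Bool -> Int))  [subst: {c:=(d -> b)} | 0 pending]
  clash: Int vs (List b -> (Bool -> Int))

Answer: FAIL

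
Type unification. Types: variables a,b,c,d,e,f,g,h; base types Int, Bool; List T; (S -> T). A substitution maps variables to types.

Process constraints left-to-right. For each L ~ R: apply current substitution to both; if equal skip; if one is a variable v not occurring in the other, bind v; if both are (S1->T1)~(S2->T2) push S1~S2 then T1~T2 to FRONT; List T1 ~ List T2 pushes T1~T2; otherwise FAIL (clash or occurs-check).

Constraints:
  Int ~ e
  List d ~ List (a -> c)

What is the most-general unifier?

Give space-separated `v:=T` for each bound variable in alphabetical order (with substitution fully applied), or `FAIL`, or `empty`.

Answer: d:=(a -> c) e:=Int

Derivation:
step 1: unify Int ~ e  [subst: {-} | 1 pending]
  bind e := Int
step 2: unify List d ~ List (a -> c)  [subst: {e:=Int} | 0 pending]
  -> decompose List: push d~(a -> c)
step 3: unify d ~ (a -> c)  [subst: {e:=Int} | 0 pending]
  bind d := (a -> c)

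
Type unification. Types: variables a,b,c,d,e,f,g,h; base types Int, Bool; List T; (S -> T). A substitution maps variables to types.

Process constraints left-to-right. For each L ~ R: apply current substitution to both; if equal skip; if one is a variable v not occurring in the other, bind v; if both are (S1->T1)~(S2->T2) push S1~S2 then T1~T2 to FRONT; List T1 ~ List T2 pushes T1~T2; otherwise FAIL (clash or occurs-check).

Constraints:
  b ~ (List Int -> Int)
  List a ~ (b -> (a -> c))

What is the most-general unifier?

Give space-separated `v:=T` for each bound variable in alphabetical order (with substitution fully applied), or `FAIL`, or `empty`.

step 1: unify b ~ (List Int -> Int)  [subst: {-} | 1 pending]
  bind b := (List Int -> Int)
step 2: unify List a ~ ((List Int -> Int) -> (a -> c))  [subst: {b:=(List Int -> Int)} | 0 pending]
  clash: List a vs ((List Int -> Int) -> (a -> c))

Answer: FAIL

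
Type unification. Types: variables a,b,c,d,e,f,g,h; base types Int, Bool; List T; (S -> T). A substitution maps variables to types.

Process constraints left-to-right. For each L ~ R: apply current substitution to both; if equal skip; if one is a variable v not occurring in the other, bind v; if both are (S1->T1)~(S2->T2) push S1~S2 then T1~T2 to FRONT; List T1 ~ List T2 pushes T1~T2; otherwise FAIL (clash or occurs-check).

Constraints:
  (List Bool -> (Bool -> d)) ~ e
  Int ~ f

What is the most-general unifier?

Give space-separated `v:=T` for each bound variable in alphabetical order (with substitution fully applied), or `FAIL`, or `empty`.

step 1: unify (List Bool -> (Bool -> d)) ~ e  [subst: {-} | 1 pending]
  bind e := (List Bool -> (Bool -> d))
step 2: unify Int ~ f  [subst: {e:=(List Bool -> (Bool -> d))} | 0 pending]
  bind f := Int

Answer: e:=(List Bool -> (Bool -> d)) f:=Int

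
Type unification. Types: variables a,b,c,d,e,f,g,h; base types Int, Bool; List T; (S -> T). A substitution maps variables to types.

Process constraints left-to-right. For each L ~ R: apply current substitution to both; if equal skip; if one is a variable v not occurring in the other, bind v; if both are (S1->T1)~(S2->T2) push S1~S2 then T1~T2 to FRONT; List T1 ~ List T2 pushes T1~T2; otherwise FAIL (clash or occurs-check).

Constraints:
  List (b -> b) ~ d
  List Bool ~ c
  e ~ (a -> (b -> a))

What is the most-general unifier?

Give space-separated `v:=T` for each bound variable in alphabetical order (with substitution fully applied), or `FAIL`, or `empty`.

Answer: c:=List Bool d:=List (b -> b) e:=(a -> (b -> a))

Derivation:
step 1: unify List (b -> b) ~ d  [subst: {-} | 2 pending]
  bind d := List (b -> b)
step 2: unify List Bool ~ c  [subst: {d:=List (b -> b)} | 1 pending]
  bind c := List Bool
step 3: unify e ~ (a -> (b -> a))  [subst: {d:=List (b -> b), c:=List Bool} | 0 pending]
  bind e := (a -> (b -> a))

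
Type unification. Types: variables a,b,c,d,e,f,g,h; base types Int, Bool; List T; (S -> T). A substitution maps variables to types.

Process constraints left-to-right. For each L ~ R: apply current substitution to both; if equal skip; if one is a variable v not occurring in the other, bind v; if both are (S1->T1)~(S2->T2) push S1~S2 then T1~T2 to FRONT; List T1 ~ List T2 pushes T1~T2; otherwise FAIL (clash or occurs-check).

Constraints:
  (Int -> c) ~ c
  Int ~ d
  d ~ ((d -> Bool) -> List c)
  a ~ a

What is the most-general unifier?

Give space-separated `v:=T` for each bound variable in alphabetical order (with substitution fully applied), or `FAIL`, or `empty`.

step 1: unify (Int -> c) ~ c  [subst: {-} | 3 pending]
  occurs-check fail

Answer: FAIL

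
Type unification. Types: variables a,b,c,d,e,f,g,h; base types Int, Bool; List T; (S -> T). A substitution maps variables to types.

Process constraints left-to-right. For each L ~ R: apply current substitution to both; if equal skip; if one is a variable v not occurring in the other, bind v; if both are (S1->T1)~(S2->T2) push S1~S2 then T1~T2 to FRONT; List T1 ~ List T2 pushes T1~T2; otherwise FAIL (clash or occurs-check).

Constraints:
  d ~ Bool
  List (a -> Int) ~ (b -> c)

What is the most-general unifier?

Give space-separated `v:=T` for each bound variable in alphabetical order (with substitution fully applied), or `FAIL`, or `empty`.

Answer: FAIL

Derivation:
step 1: unify d ~ Bool  [subst: {-} | 1 pending]
  bind d := Bool
step 2: unify List (a -> Int) ~ (b -> c)  [subst: {d:=Bool} | 0 pending]
  clash: List (a -> Int) vs (b -> c)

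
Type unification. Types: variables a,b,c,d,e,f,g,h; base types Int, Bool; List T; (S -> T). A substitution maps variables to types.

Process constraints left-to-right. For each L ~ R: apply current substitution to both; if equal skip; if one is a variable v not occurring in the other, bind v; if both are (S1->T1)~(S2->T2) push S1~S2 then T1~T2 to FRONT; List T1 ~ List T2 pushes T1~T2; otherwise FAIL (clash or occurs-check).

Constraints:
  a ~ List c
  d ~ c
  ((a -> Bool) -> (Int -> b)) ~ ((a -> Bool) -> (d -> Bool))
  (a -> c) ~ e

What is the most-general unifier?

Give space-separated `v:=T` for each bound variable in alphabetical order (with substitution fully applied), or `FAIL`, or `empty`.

step 1: unify a ~ List c  [subst: {-} | 3 pending]
  bind a := List c
step 2: unify d ~ c  [subst: {a:=List c} | 2 pending]
  bind d := c
step 3: unify ((List c -> Bool) -> (Int -> b)) ~ ((List c -> Bool) -> (c -> Bool))  [subst: {a:=List c, d:=c} | 1 pending]
  -> decompose arrow: push (List c -> Bool)~(List c -> Bool), (Int -> b)~(c -> Bool)
step 4: unify (List c -> Bool) ~ (List c -> Bool)  [subst: {a:=List c, d:=c} | 2 pending]
  -> identical, skip
step 5: unify (Int -> b) ~ (c -> Bool)  [subst: {a:=List c, d:=c} | 1 pending]
  -> decompose arrow: push Int~c, b~Bool
step 6: unify Int ~ c  [subst: {a:=List c, d:=c} | 2 pending]
  bind c := Int
step 7: unify b ~ Bool  [subst: {a:=List c, d:=c, c:=Int} | 1 pending]
  bind b := Bool
step 8: unify (List Int -> Int) ~ e  [subst: {a:=List c, d:=c, c:=Int, b:=Bool} | 0 pending]
  bind e := (List Int -> Int)

Answer: a:=List Int b:=Bool c:=Int d:=Int e:=(List Int -> Int)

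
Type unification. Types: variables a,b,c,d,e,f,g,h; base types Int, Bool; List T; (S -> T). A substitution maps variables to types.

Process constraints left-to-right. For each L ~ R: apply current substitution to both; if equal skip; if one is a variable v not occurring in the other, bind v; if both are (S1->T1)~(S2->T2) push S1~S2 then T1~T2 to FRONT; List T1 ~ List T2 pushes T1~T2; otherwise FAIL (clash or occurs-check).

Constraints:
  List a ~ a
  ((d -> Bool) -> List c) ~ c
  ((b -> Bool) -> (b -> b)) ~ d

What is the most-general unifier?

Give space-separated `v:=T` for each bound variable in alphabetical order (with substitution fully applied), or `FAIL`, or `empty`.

Answer: FAIL

Derivation:
step 1: unify List a ~ a  [subst: {-} | 2 pending]
  occurs-check fail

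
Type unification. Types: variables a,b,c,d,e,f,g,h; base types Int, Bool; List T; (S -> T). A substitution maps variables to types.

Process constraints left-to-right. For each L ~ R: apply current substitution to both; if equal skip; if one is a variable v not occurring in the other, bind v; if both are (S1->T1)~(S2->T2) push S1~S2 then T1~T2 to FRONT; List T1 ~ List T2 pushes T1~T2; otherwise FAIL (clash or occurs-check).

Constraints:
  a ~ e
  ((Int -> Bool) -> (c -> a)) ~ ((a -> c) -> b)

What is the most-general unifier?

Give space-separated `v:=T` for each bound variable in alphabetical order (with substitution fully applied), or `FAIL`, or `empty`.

Answer: a:=Int b:=(Bool -> Int) c:=Bool e:=Int

Derivation:
step 1: unify a ~ e  [subst: {-} | 1 pending]
  bind a := e
step 2: unify ((Int -> Bool) -> (c -> e)) ~ ((e -> c) -> b)  [subst: {a:=e} | 0 pending]
  -> decompose arrow: push (Int -> Bool)~(e -> c), (c -> e)~b
step 3: unify (Int -> Bool) ~ (e -> c)  [subst: {a:=e} | 1 pending]
  -> decompose arrow: push Int~e, Bool~c
step 4: unify Int ~ e  [subst: {a:=e} | 2 pending]
  bind e := Int
step 5: unify Bool ~ c  [subst: {a:=e, e:=Int} | 1 pending]
  bind c := Bool
step 6: unify (Bool -> Int) ~ b  [subst: {a:=e, e:=Int, c:=Bool} | 0 pending]
  bind b := (Bool -> Int)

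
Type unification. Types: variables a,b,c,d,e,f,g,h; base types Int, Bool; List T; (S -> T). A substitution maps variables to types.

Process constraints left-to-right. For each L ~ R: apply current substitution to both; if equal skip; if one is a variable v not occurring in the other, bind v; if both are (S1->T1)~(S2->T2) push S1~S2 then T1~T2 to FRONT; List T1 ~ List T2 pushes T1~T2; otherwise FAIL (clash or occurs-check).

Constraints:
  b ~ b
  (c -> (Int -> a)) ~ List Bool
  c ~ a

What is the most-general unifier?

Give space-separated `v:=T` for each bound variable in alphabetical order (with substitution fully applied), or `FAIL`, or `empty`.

Answer: FAIL

Derivation:
step 1: unify b ~ b  [subst: {-} | 2 pending]
  -> identical, skip
step 2: unify (c -> (Int -> a)) ~ List Bool  [subst: {-} | 1 pending]
  clash: (c -> (Int -> a)) vs List Bool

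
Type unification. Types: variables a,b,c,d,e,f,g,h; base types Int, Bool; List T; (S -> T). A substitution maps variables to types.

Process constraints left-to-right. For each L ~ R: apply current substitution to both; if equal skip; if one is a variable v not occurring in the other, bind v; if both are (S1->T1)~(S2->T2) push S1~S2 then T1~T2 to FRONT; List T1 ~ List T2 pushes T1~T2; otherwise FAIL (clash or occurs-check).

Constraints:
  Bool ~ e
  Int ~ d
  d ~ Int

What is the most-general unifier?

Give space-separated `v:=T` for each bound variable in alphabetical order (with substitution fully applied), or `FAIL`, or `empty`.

step 1: unify Bool ~ e  [subst: {-} | 2 pending]
  bind e := Bool
step 2: unify Int ~ d  [subst: {e:=Bool} | 1 pending]
  bind d := Int
step 3: unify Int ~ Int  [subst: {e:=Bool, d:=Int} | 0 pending]
  -> identical, skip

Answer: d:=Int e:=Bool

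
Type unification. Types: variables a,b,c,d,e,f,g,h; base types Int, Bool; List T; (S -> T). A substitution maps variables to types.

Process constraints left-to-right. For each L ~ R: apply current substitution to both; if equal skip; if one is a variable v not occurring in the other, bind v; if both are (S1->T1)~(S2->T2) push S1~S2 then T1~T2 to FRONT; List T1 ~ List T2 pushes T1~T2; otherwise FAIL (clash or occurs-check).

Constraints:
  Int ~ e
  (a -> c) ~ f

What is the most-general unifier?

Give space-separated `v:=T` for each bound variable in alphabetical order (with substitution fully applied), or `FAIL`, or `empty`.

Answer: e:=Int f:=(a -> c)

Derivation:
step 1: unify Int ~ e  [subst: {-} | 1 pending]
  bind e := Int
step 2: unify (a -> c) ~ f  [subst: {e:=Int} | 0 pending]
  bind f := (a -> c)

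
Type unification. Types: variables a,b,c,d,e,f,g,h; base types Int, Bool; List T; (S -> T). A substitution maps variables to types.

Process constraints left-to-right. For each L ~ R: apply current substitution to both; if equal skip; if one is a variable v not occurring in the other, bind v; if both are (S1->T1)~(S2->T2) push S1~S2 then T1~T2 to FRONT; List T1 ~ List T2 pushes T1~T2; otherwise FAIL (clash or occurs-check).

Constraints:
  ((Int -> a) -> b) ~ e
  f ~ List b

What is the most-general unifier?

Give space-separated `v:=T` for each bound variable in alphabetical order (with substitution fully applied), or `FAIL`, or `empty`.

Answer: e:=((Int -> a) -> b) f:=List b

Derivation:
step 1: unify ((Int -> a) -> b) ~ e  [subst: {-} | 1 pending]
  bind e := ((Int -> a) -> b)
step 2: unify f ~ List b  [subst: {e:=((Int -> a) -> b)} | 0 pending]
  bind f := List b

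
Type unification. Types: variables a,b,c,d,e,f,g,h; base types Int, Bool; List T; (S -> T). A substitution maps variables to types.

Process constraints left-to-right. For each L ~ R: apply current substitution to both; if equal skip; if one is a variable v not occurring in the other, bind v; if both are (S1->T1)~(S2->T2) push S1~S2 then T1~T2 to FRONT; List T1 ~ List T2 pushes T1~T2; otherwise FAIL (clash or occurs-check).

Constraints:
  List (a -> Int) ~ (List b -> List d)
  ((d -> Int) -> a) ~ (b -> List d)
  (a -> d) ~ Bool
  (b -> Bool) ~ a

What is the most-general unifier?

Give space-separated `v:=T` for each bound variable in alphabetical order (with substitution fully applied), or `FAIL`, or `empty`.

step 1: unify List (a -> Int) ~ (List b -> List d)  [subst: {-} | 3 pending]
  clash: List (a -> Int) vs (List b -> List d)

Answer: FAIL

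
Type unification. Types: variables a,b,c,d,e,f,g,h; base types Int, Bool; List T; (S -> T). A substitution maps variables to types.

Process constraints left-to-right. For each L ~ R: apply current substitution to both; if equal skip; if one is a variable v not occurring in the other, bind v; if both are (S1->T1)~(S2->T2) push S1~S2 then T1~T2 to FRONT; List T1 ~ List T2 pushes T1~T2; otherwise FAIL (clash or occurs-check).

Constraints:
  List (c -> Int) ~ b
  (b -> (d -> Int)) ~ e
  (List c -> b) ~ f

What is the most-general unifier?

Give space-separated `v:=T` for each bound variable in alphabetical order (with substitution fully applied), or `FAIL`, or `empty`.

Answer: b:=List (c -> Int) e:=(List (c -> Int) -> (d -> Int)) f:=(List c -> List (c -> Int))

Derivation:
step 1: unify List (c -> Int) ~ b  [subst: {-} | 2 pending]
  bind b := List (c -> Int)
step 2: unify (List (c -> Int) -> (d -> Int)) ~ e  [subst: {b:=List (c -> Int)} | 1 pending]
  bind e := (List (c -> Int) -> (d -> Int))
step 3: unify (List c -> List (c -> Int)) ~ f  [subst: {b:=List (c -> Int), e:=(List (c -> Int) -> (d -> Int))} | 0 pending]
  bind f := (List c -> List (c -> Int))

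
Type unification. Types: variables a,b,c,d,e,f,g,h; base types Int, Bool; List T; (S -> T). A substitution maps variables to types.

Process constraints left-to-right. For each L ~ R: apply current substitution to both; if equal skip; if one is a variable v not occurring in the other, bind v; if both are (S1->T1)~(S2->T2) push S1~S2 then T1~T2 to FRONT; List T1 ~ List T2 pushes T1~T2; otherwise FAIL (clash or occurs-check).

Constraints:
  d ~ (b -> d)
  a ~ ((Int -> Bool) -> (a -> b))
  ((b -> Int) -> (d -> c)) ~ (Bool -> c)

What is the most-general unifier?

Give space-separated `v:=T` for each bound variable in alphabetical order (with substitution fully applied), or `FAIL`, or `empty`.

Answer: FAIL

Derivation:
step 1: unify d ~ (b -> d)  [subst: {-} | 2 pending]
  occurs-check fail: d in (b -> d)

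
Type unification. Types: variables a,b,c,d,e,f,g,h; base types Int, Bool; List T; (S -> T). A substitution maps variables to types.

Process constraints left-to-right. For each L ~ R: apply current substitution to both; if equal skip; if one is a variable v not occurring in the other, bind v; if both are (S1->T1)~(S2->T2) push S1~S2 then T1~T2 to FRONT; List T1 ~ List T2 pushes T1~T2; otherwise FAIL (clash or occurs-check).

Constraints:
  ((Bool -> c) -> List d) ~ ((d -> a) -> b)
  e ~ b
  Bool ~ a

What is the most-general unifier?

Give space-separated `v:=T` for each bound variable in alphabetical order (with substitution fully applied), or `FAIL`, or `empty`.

Answer: a:=Bool b:=List Bool c:=Bool d:=Bool e:=List Bool

Derivation:
step 1: unify ((Bool -> c) -> List d) ~ ((d -> a) -> b)  [subst: {-} | 2 pending]
  -> decompose arrow: push (Bool -> c)~(d -> a), List d~b
step 2: unify (Bool -> c) ~ (d -> a)  [subst: {-} | 3 pending]
  -> decompose arrow: push Bool~d, c~a
step 3: unify Bool ~ d  [subst: {-} | 4 pending]
  bind d := Bool
step 4: unify c ~ a  [subst: {d:=Bool} | 3 pending]
  bind c := a
step 5: unify List Bool ~ b  [subst: {d:=Bool, c:=a} | 2 pending]
  bind b := List Bool
step 6: unify e ~ List Bool  [subst: {d:=Bool, c:=a, b:=List Bool} | 1 pending]
  bind e := List Bool
step 7: unify Bool ~ a  [subst: {d:=Bool, c:=a, b:=List Bool, e:=List Bool} | 0 pending]
  bind a := Bool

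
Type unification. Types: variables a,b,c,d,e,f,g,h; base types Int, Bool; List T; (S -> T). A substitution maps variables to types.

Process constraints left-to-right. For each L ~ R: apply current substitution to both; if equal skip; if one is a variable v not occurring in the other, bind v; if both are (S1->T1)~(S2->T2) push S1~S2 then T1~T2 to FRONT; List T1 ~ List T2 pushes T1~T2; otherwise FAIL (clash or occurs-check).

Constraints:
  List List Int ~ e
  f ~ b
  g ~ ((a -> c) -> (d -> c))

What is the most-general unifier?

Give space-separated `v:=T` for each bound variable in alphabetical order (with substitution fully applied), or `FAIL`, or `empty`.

step 1: unify List List Int ~ e  [subst: {-} | 2 pending]
  bind e := List List Int
step 2: unify f ~ b  [subst: {e:=List List Int} | 1 pending]
  bind f := b
step 3: unify g ~ ((a -> c) -> (d -> c))  [subst: {e:=List List Int, f:=b} | 0 pending]
  bind g := ((a -> c) -> (d -> c))

Answer: e:=List List Int f:=b g:=((a -> c) -> (d -> c))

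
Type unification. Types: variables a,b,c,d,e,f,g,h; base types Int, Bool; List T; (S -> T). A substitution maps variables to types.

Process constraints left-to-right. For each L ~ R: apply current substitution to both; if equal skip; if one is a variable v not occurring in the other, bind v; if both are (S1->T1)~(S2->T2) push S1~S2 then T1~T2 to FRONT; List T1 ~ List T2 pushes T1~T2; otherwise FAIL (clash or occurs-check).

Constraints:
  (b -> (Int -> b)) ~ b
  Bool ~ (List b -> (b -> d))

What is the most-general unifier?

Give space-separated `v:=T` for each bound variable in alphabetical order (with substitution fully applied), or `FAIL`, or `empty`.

Answer: FAIL

Derivation:
step 1: unify (b -> (Int -> b)) ~ b  [subst: {-} | 1 pending]
  occurs-check fail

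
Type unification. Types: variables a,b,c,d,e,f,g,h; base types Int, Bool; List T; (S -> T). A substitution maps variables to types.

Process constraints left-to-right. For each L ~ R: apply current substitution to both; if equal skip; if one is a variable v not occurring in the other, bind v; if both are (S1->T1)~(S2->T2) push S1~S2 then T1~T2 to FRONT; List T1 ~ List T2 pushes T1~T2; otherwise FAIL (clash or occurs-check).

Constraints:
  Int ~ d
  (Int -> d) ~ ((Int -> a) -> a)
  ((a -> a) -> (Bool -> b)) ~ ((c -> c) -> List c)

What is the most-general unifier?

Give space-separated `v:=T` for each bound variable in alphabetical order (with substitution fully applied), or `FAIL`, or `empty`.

Answer: FAIL

Derivation:
step 1: unify Int ~ d  [subst: {-} | 2 pending]
  bind d := Int
step 2: unify (Int -> Int) ~ ((Int -> a) -> a)  [subst: {d:=Int} | 1 pending]
  -> decompose arrow: push Int~(Int -> a), Int~a
step 3: unify Int ~ (Int -> a)  [subst: {d:=Int} | 2 pending]
  clash: Int vs (Int -> a)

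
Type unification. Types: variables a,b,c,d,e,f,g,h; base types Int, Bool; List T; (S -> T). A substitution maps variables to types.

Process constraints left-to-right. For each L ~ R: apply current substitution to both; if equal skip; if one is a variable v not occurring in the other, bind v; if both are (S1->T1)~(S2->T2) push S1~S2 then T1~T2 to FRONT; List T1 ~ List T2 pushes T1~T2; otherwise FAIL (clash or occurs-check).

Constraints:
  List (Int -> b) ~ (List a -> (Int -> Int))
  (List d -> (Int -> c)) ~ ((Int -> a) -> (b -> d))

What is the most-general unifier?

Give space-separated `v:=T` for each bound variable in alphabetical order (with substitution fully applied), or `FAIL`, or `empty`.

Answer: FAIL

Derivation:
step 1: unify List (Int -> b) ~ (List a -> (Int -> Int))  [subst: {-} | 1 pending]
  clash: List (Int -> b) vs (List a -> (Int -> Int))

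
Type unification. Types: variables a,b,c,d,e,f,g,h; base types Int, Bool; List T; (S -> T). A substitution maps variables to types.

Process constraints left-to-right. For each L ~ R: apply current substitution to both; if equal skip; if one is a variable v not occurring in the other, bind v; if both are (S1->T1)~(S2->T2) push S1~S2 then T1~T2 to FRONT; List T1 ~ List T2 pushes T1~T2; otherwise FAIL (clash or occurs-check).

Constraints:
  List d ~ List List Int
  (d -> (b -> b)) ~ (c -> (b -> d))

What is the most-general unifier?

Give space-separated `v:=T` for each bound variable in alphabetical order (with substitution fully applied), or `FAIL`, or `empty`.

step 1: unify List d ~ List List Int  [subst: {-} | 1 pending]
  -> decompose List: push d~List Int
step 2: unify d ~ List Int  [subst: {-} | 1 pending]
  bind d := List Int
step 3: unify (List Int -> (b -> b)) ~ (c -> (b -> List Int))  [subst: {d:=List Int} | 0 pending]
  -> decompose arrow: push List Int~c, (b -> b)~(b -> List Int)
step 4: unify List Int ~ c  [subst: {d:=List Int} | 1 pending]
  bind c := List Int
step 5: unify (b -> b) ~ (b -> List Int)  [subst: {d:=List Int, c:=List Int} | 0 pending]
  -> decompose arrow: push b~b, b~List Int
step 6: unify b ~ b  [subst: {d:=List Int, c:=List Int} | 1 pending]
  -> identical, skip
step 7: unify b ~ List Int  [subst: {d:=List Int, c:=List Int} | 0 pending]
  bind b := List Int

Answer: b:=List Int c:=List Int d:=List Int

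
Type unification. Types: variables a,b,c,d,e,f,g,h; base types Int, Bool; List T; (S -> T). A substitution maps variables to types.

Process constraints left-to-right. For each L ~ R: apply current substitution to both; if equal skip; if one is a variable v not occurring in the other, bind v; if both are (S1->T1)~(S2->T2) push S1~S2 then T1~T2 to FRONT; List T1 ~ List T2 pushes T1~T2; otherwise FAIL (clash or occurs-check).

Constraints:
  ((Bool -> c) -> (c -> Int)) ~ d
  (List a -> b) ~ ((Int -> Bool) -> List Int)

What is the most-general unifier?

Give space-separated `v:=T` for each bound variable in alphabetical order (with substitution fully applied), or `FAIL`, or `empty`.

step 1: unify ((Bool -> c) -> (c -> Int)) ~ d  [subst: {-} | 1 pending]
  bind d := ((Bool -> c) -> (c -> Int))
step 2: unify (List a -> b) ~ ((Int -> Bool) -> List Int)  [subst: {d:=((Bool -> c) -> (c -> Int))} | 0 pending]
  -> decompose arrow: push List a~(Int -> Bool), b~List Int
step 3: unify List a ~ (Int -> Bool)  [subst: {d:=((Bool -> c) -> (c -> Int))} | 1 pending]
  clash: List a vs (Int -> Bool)

Answer: FAIL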